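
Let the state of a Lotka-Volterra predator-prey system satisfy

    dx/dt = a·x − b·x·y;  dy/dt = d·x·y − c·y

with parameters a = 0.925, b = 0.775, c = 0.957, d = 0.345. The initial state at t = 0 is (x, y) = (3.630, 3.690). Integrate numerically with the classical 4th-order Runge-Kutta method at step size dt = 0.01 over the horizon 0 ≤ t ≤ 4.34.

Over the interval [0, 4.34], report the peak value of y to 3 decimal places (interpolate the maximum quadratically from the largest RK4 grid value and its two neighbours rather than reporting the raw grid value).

max y = 3.762

t=0.000: state=(3.630, 3.690)
step 1 (dt=0.01): k1=(-7.023, 1.090), k2=(-6.970, 1.047), k3=(-6.970, 1.047), k4=(-6.917, 1.004); state += dt/6·(k1+2k2+2k3+k4)
t=0.010: state=(3.560, 3.700)
t=0.020: state=(3.492, 3.710)
t=0.030: state=(3.424, 3.719)
continuing one RK4 step at a time; state shown every 20 steps (Δt=0.2):
t=0.200: state=(2.445, 3.748)
t=0.400: state=(1.665, 3.559)
t=0.600: state=(1.182, 3.238)
t=0.800: state=(0.886, 2.870)
t=1.000: state=(0.703, 2.502)
t=1.200: state=(0.590, 2.160)
t=1.400: state=(0.520, 1.853)
t=1.600: state=(0.480, 1.583)
t=1.800: state=(0.460, 1.351)
t=2.000: state=(0.456, 1.151)
t=2.200: state=(0.465, 0.981)
t=2.400: state=(0.486, 0.837)
t=2.600: state=(0.519, 0.716)
t=2.800: state=(0.564, 0.614)
t=3.000: state=(0.621, 0.528)
t=3.200: state=(0.692, 0.456)
t=3.400: state=(0.780, 0.396)
t=3.600: state=(0.886, 0.346)
t=3.800: state=(1.014, 0.305)
t=4.000: state=(1.166, 0.272)
t=4.200: state=(1.348, 0.245)
t=4.340: state=(1.496, 0.229)
largest grid value and its neighbours: y(0.130)=3.76189, y(0.140)=3.76199, y(0.150)=3.76137
parabola through these three points peaks at t≈0.136 with y≈3.76203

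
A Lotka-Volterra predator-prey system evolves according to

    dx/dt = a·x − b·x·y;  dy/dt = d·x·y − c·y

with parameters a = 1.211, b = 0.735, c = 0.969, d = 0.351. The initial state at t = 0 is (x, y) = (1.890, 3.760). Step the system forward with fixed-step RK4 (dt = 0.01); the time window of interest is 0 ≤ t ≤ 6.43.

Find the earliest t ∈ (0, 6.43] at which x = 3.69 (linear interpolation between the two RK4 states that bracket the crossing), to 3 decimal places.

t=0.000: state=(1.890, 3.760)
step 1 (dt=0.01): k1=(-2.934, -1.149), k2=(-2.904, -1.167), k3=(-2.904, -1.166), k4=(-2.873, -1.184); state += dt/6·(k1+2k2+2k3+k4)
t=0.010: state=(1.861, 3.748)
t=0.020: state=(1.833, 3.736)
t=0.030: state=(1.805, 3.724)
continuing one RK4 step at a time; state shown every 25 steps (Δt=0.25):
t=0.250: state=(1.323, 3.390)
t=0.500: state=(1.001, 2.943)
t=0.750: state=(0.822, 2.500)
t=1.000: state=(0.730, 2.099)
t=1.250: state=(0.694, 1.753)
t=1.500: state=(0.700, 1.462)
t=1.750: state=(0.741, 1.222)
t=2.000: state=(0.816, 1.027)
t=2.250: state=(0.928, 0.870)
t=2.500: state=(1.084, 0.745)
t=2.750: state=(1.291, 0.649)
t=3.000: state=(1.562, 0.577)
t=3.250: state=(1.911, 0.527)
t=3.500: state=(2.354, 0.498)
t=3.750: state=(2.911, 0.492)
t=4.000: state=(3.594, 0.514)
t=4.030: state=(3.684, 0.518)
next step: t=4.040: state=(3.715, 0.520) — x has crossed 3.69
linear interpolation between t=4.030 (3.68443) and t=4.040 (3.71511) → t≈4.032

t = 4.032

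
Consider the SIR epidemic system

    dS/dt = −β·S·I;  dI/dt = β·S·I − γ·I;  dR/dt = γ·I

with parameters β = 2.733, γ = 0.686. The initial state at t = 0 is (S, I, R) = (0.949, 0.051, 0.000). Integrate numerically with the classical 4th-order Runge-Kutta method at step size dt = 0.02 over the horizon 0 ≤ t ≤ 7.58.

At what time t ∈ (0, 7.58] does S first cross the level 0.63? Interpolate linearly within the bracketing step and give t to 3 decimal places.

t=0.000: state=(0.949, 0.051, 0.000)
step 1 (dt=0.02): k1=(-0.132, 0.097, 0.035), k2=(-0.135, 0.099, 0.036), k3=(-0.135, 0.099, 0.036), k4=(-0.137, 0.101, 0.036); state += dt/6·(k1+2k2+2k3+k4)
t=0.020: state=(0.946, 0.053, 0.001)
t=0.040: state=(0.944, 0.055, 0.001)
t=0.060: state=(0.941, 0.057, 0.002)
continuing one RK4 step at a time; state shown every 25 steps (Δt=0.5):
t=0.500: state=(0.847, 0.125, 0.029)
t=1.000: state=(0.659, 0.250, 0.092)
t=1.060: state=(0.631, 0.266, 0.102)
next step: t=1.080: state=(0.622, 0.272, 0.106) — S has crossed 0.63
linear interpolation between t=1.060 (0.63148) and t=1.080 (0.62226) → t≈1.063

t = 1.063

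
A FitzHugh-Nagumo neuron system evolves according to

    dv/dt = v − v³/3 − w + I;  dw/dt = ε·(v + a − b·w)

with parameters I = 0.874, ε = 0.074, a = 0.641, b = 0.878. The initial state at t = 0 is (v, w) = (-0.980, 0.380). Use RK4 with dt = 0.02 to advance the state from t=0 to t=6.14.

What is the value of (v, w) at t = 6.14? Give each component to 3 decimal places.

(v, w) = (-0.931, 0.082)

t=0.000: state=(-0.980, 0.380)
step 1 (dt=0.02): k1=(-0.172, -0.050), k2=(-0.172, -0.050), k3=(-0.172, -0.050), k4=(-0.171, -0.050); state += dt/6·(k1+2k2+2k3+k4)
t=0.020: state=(-0.983, 0.379)
t=0.040: state=(-0.987, 0.378)
t=0.060: state=(-0.990, 0.377)
continuing one RK4 step at a time; state shown every 10 steps (Δt=0.2):
t=0.200: state=(-1.014, 0.370)
t=0.400: state=(-1.045, 0.359)
t=0.600: state=(-1.073, 0.349)
t=0.800: state=(-1.099, 0.338)
t=1.000: state=(-1.121, 0.326)
t=1.200: state=(-1.140, 0.315)
t=1.400: state=(-1.156, 0.303)
t=1.600: state=(-1.169, 0.292)
t=1.800: state=(-1.178, 0.280)
t=2.000: state=(-1.184, 0.269)
t=2.200: state=(-1.188, 0.257)
t=2.400: state=(-1.189, 0.246)
t=2.600: state=(-1.188, 0.234)
t=2.800: state=(-1.185, 0.223)
t=3.000: state=(-1.180, 0.213)
t=3.200: state=(-1.174, 0.202)
t=3.400: state=(-1.165, 0.192)
t=3.600: state=(-1.156, 0.181)
t=3.800: state=(-1.145, 0.172)
t=4.000: state=(-1.133, 0.162)
t=4.200: state=(-1.119, 0.153)
t=4.400: state=(-1.105, 0.144)
t=4.600: state=(-1.089, 0.135)
t=4.800: state=(-1.073, 0.127)
t=5.000: state=(-1.055, 0.119)
t=5.200: state=(-1.036, 0.112)
t=5.400: state=(-1.016, 0.105)
t=5.600: state=(-0.995, 0.098)
t=5.800: state=(-0.973, 0.092)
t=6.000: state=(-0.949, 0.086)
t=6.140: state=(-0.931, 0.082)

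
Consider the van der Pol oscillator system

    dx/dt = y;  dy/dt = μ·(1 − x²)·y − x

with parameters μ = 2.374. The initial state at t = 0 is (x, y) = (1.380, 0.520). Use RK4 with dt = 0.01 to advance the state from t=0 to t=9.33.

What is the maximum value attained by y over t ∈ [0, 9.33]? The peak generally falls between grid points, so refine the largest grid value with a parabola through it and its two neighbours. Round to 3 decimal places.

max y = 4.278

t=0.000: state=(1.380, 0.520)
step 1 (dt=0.01): k1=(0.520, -2.496), k2=(0.508, -2.481), k3=(0.508, -2.481), k4=(0.495, -2.465); state += dt/6·(k1+2k2+2k3+k4)
t=0.010: state=(1.385, 0.495)
t=0.020: state=(1.390, 0.471)
t=0.030: state=(1.394, 0.447)
continuing one RK4 step at a time; state shown every 50 steps (Δt=0.5):
t=0.500: state=(1.409, -0.257)
t=1.000: state=(1.199, -0.565)
t=1.500: state=(0.815, -1.055)
t=2.000: state=(-0.076, -2.965)
t=2.500: state=(-1.829, -1.788)
t=3.000: state=(-1.990, 0.217)
t=3.500: state=(-1.853, 0.305)
t=4.000: state=(-1.689, 0.356)
t=4.500: state=(-1.492, 0.438)
t=5.000: state=(-1.238, 0.600)
t=5.500: state=(-0.850, 1.036)
t=6.000: state=(0.008, 2.834)
t=6.500: state=(1.792, 2.054)
t=7.000: state=(1.998, -0.207)
t=7.500: state=(1.864, -0.302)
t=8.000: state=(1.701, -0.352)
t=8.500: state=(1.507, -0.430)
t=9.000: state=(1.259, -0.583)
t=9.330: state=(1.035, -0.794)
largest grid value and its neighbours: y(6.250)=4.27610, y(6.260)=4.27707, y(6.270)=4.26921
parabola through these three points peaks at t≈6.256 with y≈4.27774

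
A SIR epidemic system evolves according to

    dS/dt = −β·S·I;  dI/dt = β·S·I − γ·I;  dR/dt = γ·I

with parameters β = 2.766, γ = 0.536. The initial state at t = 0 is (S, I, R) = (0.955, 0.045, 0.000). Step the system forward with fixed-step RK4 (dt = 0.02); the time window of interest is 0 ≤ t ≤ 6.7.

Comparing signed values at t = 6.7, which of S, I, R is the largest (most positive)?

largest component: R

t=0.000: state=(0.955, 0.045, 0.000)
step 1 (dt=0.02): k1=(-0.119, 0.095, 0.024), k2=(-0.121, 0.097, 0.025), k3=(-0.121, 0.097, 0.025), k4=(-0.124, 0.099, 0.025); state += dt/6·(k1+2k2+2k3+k4)
t=0.020: state=(0.953, 0.047, 0.000)
t=0.040: state=(0.950, 0.049, 0.001)
t=0.060: state=(0.947, 0.051, 0.002)
continuing one RK4 step at a time; state shown every 25 steps (Δt=0.5):
t=0.500: state=(0.857, 0.122, 0.021)
t=1.000: state=(0.659, 0.269, 0.072)
t=1.500: state=(0.405, 0.429, 0.166)
t=2.000: state=(0.211, 0.496, 0.293)
t=2.500: state=(0.107, 0.469, 0.424)
t=3.000: state=(0.059, 0.401, 0.541)
t=3.500: state=(0.035, 0.326, 0.638)
t=4.000: state=(0.024, 0.260, 0.716)
t=4.500: state=(0.017, 0.204, 0.778)
t=5.000: state=(0.013, 0.160, 0.827)
t=5.500: state=(0.011, 0.124, 0.865)
t=6.000: state=(0.009, 0.096, 0.894)
t=6.500: state=(0.008, 0.075, 0.917)
t=6.700: state=(0.008, 0.067, 0.925)
compare at T: S=0.008, I=0.067, R=0.925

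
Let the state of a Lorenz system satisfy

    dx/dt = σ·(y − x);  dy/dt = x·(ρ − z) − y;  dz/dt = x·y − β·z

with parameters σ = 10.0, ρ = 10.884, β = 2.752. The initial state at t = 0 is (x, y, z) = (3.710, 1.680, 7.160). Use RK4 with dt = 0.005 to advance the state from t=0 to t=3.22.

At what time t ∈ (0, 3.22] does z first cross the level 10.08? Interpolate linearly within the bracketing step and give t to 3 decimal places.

t=0.000: state=(3.710, 1.680, 7.160)
step 1 (dt=0.005): k1=(-20.300, 12.136, -13.472), k2=(-19.489, 12.040, -13.353), k3=(-19.512, 12.047, -13.351), k4=(-18.722, 11.954, -13.234); state += dt/6·(k1+2k2+2k3+k4)
t=0.005: state=(3.612, 1.740, 7.093)
t=0.010: state=(3.523, 1.800, 7.028)
t=0.015: state=(3.440, 1.858, 6.963)
continuing one RK4 step at a time; state shown every 40 steps (Δt=0.2):
t=0.200: state=(3.240, 3.997, 5.482)
t=0.400: state=(5.652, 7.113, 7.133)
t=0.510: state=(7.043, 7.927, 9.974)
next step: t=0.515: state=(7.086, 7.917, 10.115) — z has crossed 10.08
linear interpolation between t=0.510 (9.97371) and t=0.515 (10.11533) → t≈0.514

t = 0.514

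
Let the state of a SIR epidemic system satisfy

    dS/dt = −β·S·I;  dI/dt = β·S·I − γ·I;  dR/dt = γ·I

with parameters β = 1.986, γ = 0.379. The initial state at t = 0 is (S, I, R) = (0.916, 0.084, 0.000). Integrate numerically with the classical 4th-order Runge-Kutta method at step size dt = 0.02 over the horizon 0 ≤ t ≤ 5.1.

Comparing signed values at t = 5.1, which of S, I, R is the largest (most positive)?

t=0.000: state=(0.916, 0.084, 0.000)
step 1 (dt=0.02): k1=(-0.153, 0.121, 0.032), k2=(-0.155, 0.122, 0.032), k3=(-0.155, 0.122, 0.032), k4=(-0.157, 0.124, 0.033); state += dt/6·(k1+2k2+2k3+k4)
t=0.020: state=(0.913, 0.086, 0.001)
t=0.040: state=(0.910, 0.089, 0.001)
t=0.060: state=(0.906, 0.092, 0.002)
continuing one RK4 step at a time; state shown every 10 steps (Δt=0.2):
t=0.200: state=(0.881, 0.111, 0.007)
t=0.400: state=(0.838, 0.145, 0.017)
t=0.600: state=(0.785, 0.186, 0.030)
t=0.800: state=(0.722, 0.232, 0.045)
t=1.000: state=(0.652, 0.283, 0.065)
t=1.200: state=(0.577, 0.335, 0.088)
t=1.400: state=(0.500, 0.385, 0.116)
t=1.600: state=(0.425, 0.428, 0.146)
t=1.800: state=(0.356, 0.464, 0.180)
t=2.000: state=(0.295, 0.489, 0.217)
t=2.200: state=(0.242, 0.504, 0.254)
t=2.400: state=(0.198, 0.510, 0.293)
t=2.600: state=(0.161, 0.507, 0.331)
t=2.800: state=(0.132, 0.498, 0.369)
t=3.000: state=(0.109, 0.485, 0.407)
t=3.200: state=(0.090, 0.467, 0.443)
t=3.400: state=(0.075, 0.447, 0.477)
t=3.600: state=(0.063, 0.426, 0.511)
t=3.800: state=(0.053, 0.404, 0.542)
t=4.000: state=(0.046, 0.382, 0.572)
t=4.200: state=(0.039, 0.360, 0.600)
t=4.400: state=(0.034, 0.339, 0.627)
t=4.600: state=(0.030, 0.318, 0.651)
t=4.800: state=(0.027, 0.298, 0.675)
t=5.000: state=(0.024, 0.279, 0.697)
t=5.100: state=(0.023, 0.270, 0.707)
compare at T: S=0.023, I=0.270, R=0.707

largest component: R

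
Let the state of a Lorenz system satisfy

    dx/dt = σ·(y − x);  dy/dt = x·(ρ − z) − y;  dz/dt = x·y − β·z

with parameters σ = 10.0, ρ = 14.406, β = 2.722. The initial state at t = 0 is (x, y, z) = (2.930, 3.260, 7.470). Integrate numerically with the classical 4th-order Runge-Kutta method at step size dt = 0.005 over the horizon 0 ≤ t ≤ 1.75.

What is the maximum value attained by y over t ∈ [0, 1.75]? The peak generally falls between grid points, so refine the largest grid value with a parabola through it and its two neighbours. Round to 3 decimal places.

max y = 10.322

t=0.000: state=(2.930, 3.260, 7.470)
step 1 (dt=0.005): k1=(3.300, 17.062, -10.782), k2=(3.644, 17.156, -10.556), k3=(3.638, 17.160, -10.554), k4=(3.976, 17.258, -10.326); state += dt/6·(k1+2k2+2k3+k4)
t=0.005: state=(2.948, 3.346, 7.417)
t=0.010: state=(2.970, 3.433, 7.367)
t=0.015: state=(2.994, 3.521, 7.319)
continuing one RK4 step at a time; state shown every 20 steps (Δt=0.1):
t=0.100: state=(3.837, 5.250, 6.936)
t=0.200: state=(5.681, 7.906, 8.052)
t=0.300: state=(8.006, 10.158, 11.744)
t=0.400: state=(9.236, 9.200, 16.683)
t=0.500: state=(7.850, 5.432, 18.297)
t=0.600: state=(5.300, 2.994, 16.236)
t=0.700: state=(3.598, 2.522, 13.365)
t=0.800: state=(3.057, 2.989, 10.946)
t=0.900: state=(3.364, 4.019, 9.303)
t=1.000: state=(4.343, 5.638, 8.709)
t=1.100: state=(5.911, 7.693, 9.661)
t=1.200: state=(7.654, 9.151, 12.520)
t=1.300: state=(8.432, 8.309, 15.947)
t=1.400: state=(7.414, 5.705, 17.077)
t=1.500: state=(5.575, 3.858, 15.638)
t=1.600: state=(4.270, 3.421, 13.406)
t=1.700: state=(3.861, 3.861, 11.465)
t=1.750: state=(3.951, 4.303, 10.748)
largest grid value and its neighbours: y(0.325)=10.31943, y(0.330)=10.32141, y(0.335)=10.31260
parabola through these three points peaks at t≈0.328 with y≈10.32195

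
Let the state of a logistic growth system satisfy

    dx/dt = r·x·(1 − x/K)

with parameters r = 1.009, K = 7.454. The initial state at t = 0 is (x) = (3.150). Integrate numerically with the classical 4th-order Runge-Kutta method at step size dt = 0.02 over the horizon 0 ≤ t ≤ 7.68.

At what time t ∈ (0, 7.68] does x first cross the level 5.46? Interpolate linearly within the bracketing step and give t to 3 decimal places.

t=0.000: state=(3.150)
step 1 (dt=0.02): k1=(1.835), k2=(1.838), k3=(1.838), k4=(1.841); state += dt/6·(k1+2k2+2k3+k4)
t=0.020: state=(3.187)
t=0.040: state=(3.224)
t=0.060: state=(3.261)
continuing one RK4 step at a time; state shown every 25 steps (Δt=0.5):
t=0.500: state=(4.084)
t=1.000: state=(4.975)
t=1.300: state=(5.449)
next step: t=1.320: state=(5.478) — x has crossed 5.46
linear interpolation between t=1.300 (5.44866) and t=1.320 (5.47810) → t≈1.308

t = 1.308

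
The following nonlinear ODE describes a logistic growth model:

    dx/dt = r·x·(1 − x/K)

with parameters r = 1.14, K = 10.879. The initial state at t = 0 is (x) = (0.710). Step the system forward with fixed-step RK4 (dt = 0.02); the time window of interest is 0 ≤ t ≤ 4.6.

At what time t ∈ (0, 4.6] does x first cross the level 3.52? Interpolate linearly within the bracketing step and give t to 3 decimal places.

t=0.000: state=(0.710)
step 1 (dt=0.02): k1=(0.757), k2=(0.764), k3=(0.764), k4=(0.772); state += dt/6·(k1+2k2+2k3+k4)
t=0.020: state=(0.725)
t=0.040: state=(0.741)
t=0.060: state=(0.757)
continuing one RK4 step at a time; state shown every 10 steps (Δt=0.2):
t=0.200: state=(0.877)
t=0.400: state=(1.079)
t=0.600: state=(1.322)
t=0.800: state=(1.611)
t=1.000: state=(1.949)
t=1.200: state=(2.341)
t=1.400: state=(2.787)
t=1.600: state=(3.285)
t=1.680: state=(3.498)
next step: t=1.700: state=(3.553) — x has crossed 3.52
linear interpolation between t=1.680 (3.49820) and t=1.700 (3.55253) → t≈1.688

t = 1.688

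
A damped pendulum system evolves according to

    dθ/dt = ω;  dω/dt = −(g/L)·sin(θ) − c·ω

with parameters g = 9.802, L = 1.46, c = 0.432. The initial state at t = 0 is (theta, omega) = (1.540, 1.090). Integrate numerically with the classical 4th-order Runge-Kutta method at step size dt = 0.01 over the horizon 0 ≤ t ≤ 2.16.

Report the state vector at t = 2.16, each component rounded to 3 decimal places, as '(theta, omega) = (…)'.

(theta, omega) = (-0.236, 2.488)

t=0.000: state=(1.540, 1.090)
step 1 (dt=0.01): k1=(1.090, -7.181), k2=(1.054, -7.167), k3=(1.054, -7.167), k4=(1.018, -7.152); state += dt/6·(k1+2k2+2k3+k4)
t=0.010: state=(1.551, 1.018)
t=0.020: state=(1.560, 0.947)
t=0.030: state=(1.569, 0.876)
continuing one RK4 step at a time; state shown every 10 steps (Δt=0.1):
t=0.100: state=(1.614, 0.387)
t=0.200: state=(1.618, -0.286)
t=0.300: state=(1.557, -0.930)
t=0.400: state=(1.433, -1.546)
t=0.500: state=(1.250, -2.120)
t=0.600: state=(1.012, -2.624)
t=0.700: state=(0.728, -3.015)
t=0.800: state=(0.414, -3.242)
t=0.900: state=(0.087, -3.266)
t=1.000: state=(-0.232, -3.079)
t=1.100: state=(-0.523, -2.705)
t=1.200: state=(-0.768, -2.194)
t=1.300: state=(-0.959, -1.600)
t=1.400: state=(-1.087, -0.970)
t=1.500: state=(-1.152, -0.336)
t=1.600: state=(-1.155, 0.281)
t=1.700: state=(-1.097, 0.863)
t=1.800: state=(-0.984, 1.395)
t=1.900: state=(-0.821, 1.852)
t=2.000: state=(-0.617, 2.207)
t=2.100: state=(-0.384, 2.429)
t=2.160: state=(-0.236, 2.488)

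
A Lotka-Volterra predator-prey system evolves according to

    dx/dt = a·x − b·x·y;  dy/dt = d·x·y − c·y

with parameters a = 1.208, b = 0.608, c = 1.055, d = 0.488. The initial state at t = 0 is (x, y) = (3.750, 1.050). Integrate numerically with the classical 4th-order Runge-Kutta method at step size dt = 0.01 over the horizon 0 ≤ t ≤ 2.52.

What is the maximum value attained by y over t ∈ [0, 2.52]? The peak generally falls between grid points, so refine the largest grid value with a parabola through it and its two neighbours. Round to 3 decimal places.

t=0.000: state=(3.750, 1.050)
step 1 (dt=0.01): k1=(2.136, 0.814), k2=(2.133, 0.822), k3=(2.133, 0.822), k4=(2.129, 0.831); state += dt/6·(k1+2k2+2k3+k4)
t=0.010: state=(3.771, 1.058)
t=0.020: state=(3.793, 1.067)
t=0.030: state=(3.814, 1.075)
continuing one RK4 step at a time; state shown every 10 steps (Δt=0.1):
t=0.100: state=(3.959, 1.140)
t=0.200: state=(4.155, 1.251)
t=0.300: state=(4.328, 1.385)
t=0.400: state=(4.468, 1.545)
t=0.500: state=(4.564, 1.733)
t=0.600: state=(4.605, 1.951)
t=0.700: state=(4.581, 2.198)
t=0.800: state=(4.487, 2.468)
t=0.900: state=(4.320, 2.754)
t=1.000: state=(4.087, 3.043)
t=1.100: state=(3.800, 3.320)
t=1.200: state=(3.477, 3.569)
t=1.300: state=(3.138, 3.774)
t=1.400: state=(2.801, 3.925)
t=1.500: state=(2.482, 4.018)
t=1.600: state=(2.191, 4.052)
t=1.700: state=(1.933, 4.031)
t=1.800: state=(1.710, 3.964)
t=1.900: state=(1.521, 3.860)
t=2.000: state=(1.363, 3.726)
t=2.100: state=(1.231, 3.572)
t=2.200: state=(1.124, 3.404)
t=2.300: state=(1.037, 3.229)
t=2.400: state=(0.967, 3.051)
t=2.500: state=(0.911, 2.874)
t=2.520: state=(0.901, 2.839)
largest grid value and its neighbours: y(1.600)=4.05178, y(1.610)=4.05208, y(1.620)=4.05184
parabola through these three points peaks at t≈1.611 with y≈4.05208

max y = 4.052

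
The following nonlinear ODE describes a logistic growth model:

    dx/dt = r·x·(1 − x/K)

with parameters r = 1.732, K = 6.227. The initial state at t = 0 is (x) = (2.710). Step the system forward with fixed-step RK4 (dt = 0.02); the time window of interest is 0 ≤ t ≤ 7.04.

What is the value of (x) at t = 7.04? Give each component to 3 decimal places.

(x) = (6.227)

t=0.000: state=(2.710)
step 1 (dt=0.02): k1=(2.651), k2=(2.657), k3=(2.657), k4=(2.662); state += dt/6·(k1+2k2+2k3+k4)
t=0.020: state=(2.763)
t=0.040: state=(2.816)
t=0.060: state=(2.870)
continuing one RK4 step at a time; state shown every 25 steps (Δt=0.5):
t=0.500: state=(4.028)
t=1.000: state=(5.064)
t=1.500: state=(5.679)
t=2.000: state=(5.984)
t=2.500: state=(6.122)
t=3.000: state=(6.183)
t=3.500: state=(6.208)
t=4.000: state=(6.219)
t=4.500: state=(6.224)
t=5.000: state=(6.226)
t=5.500: state=(6.226)
t=6.000: state=(6.227)
t=6.500: state=(6.227)
t=7.000: state=(6.227)
t=7.040: state=(6.227)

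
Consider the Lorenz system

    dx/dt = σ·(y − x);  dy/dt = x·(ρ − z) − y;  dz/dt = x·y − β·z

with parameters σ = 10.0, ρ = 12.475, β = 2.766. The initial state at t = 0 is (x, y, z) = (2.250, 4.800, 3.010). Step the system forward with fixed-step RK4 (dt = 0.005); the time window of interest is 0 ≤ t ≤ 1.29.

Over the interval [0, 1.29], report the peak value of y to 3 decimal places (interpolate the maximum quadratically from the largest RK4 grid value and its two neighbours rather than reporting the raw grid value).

t=0.000: state=(2.250, 4.800, 3.010)
step 1 (dt=0.005): k1=(25.500, 16.496, 2.474), k2=(25.275, 17.044, 2.859), k3=(25.294, 17.035, 2.856), k4=(25.087, 17.574, 3.244); state += dt/6·(k1+2k2+2k3+k4)
t=0.005: state=(2.376, 4.885, 3.024)
t=0.010: state=(2.501, 4.976, 3.042)
t=0.015: state=(2.624, 5.071, 3.065)
continuing one RK4 step at a time; state shown every 10 steps (Δt=0.05):
t=0.050: state=(3.466, 5.870, 3.340)
t=0.100: state=(4.713, 7.326, 4.176)
t=0.150: state=(6.088, 8.959, 5.704)
t=0.200: state=(7.537, 10.385, 8.078)
t=0.250: state=(8.829, 11.014, 11.186)
t=0.300: state=(9.585, 10.302, 14.406)
t=0.350: state=(9.471, 8.291, 16.743)
t=0.400: state=(8.470, 5.774, 17.541)
t=0.450: state=(6.935, 3.658, 16.955)
t=0.500: state=(5.336, 2.326, 15.603)
t=0.550: state=(3.995, 1.677, 14.012)
t=0.600: state=(3.027, 1.464, 12.452)
t=0.650: state=(2.412, 1.488, 11.027)
t=0.700: state=(2.078, 1.641, 9.764)
t=0.750: state=(1.954, 1.880, 8.667)
t=0.800: state=(1.990, 2.199, 7.734)
t=0.850: state=(2.156, 2.610, 6.967)
t=0.900: state=(2.442, 3.133, 6.375)
t=0.950: state=(2.850, 3.794, 5.979)
t=1.000: state=(3.390, 4.610, 5.819)
t=1.050: state=(4.073, 5.586, 5.957)
t=1.100: state=(4.900, 6.686, 6.477)
t=1.150: state=(5.844, 7.807, 7.468)
t=1.200: state=(6.827, 8.747, 8.972)
t=1.250: state=(7.704, 9.223, 10.893)
t=1.290: state=(8.196, 9.094, 12.530)
largest grid value and its neighbours: y(0.245)=11.00514, y(0.250)=11.01386, y(0.255)=11.00864
parabola through these three points peaks at t≈0.251 with y≈11.01397

max y = 11.014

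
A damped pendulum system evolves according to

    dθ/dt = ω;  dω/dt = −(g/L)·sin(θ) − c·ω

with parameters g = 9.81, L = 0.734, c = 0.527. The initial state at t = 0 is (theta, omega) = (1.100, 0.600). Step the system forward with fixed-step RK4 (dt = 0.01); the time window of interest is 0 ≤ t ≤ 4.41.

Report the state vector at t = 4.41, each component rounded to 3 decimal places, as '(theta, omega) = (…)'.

(theta, omega) = (-0.321, -0.363)

t=0.000: state=(1.100, 0.600)
step 1 (dt=0.01): k1=(0.600, -12.227), k2=(0.539, -12.213), k3=(0.539, -12.211), k4=(0.478, -12.195); state += dt/6·(k1+2k2+2k3+k4)
t=0.010: state=(1.105, 0.478)
t=0.020: state=(1.110, 0.356)
t=0.030: state=(1.113, 0.235)
continuing one RK4 step at a time; state shown every 20 steps (Δt=0.2):
t=0.200: state=(0.984, -1.695)
t=0.400: state=(0.471, -3.234)
t=0.600: state=(-0.204, -3.227)
t=0.800: state=(-0.717, -1.722)
t=1.000: state=(-0.859, 0.309)
t=1.200: state=(-0.614, 2.027)
t=1.400: state=(-0.116, 2.738)
t=1.600: state=(0.388, 2.085)
t=1.800: state=(0.659, 0.551)
t=2.000: state=(0.604, -1.055)
t=2.200: state=(0.278, -2.058)
t=2.400: state=(-0.148, -2.004)
t=2.600: state=(-0.460, -1.001)
t=2.800: state=(-0.525, 0.350)
t=3.000: state=(-0.339, 1.413)
t=3.200: state=(-0.011, 1.717)
t=3.400: state=(0.289, 1.165)
t=3.600: state=(0.422, 0.122)
t=3.800: state=(0.342, -0.872)
t=4.000: state=(0.107, -1.363)
t=4.200: state=(-0.156, -1.150)
t=4.400: state=(-0.317, -0.407)
t=4.410: state=(-0.321, -0.363)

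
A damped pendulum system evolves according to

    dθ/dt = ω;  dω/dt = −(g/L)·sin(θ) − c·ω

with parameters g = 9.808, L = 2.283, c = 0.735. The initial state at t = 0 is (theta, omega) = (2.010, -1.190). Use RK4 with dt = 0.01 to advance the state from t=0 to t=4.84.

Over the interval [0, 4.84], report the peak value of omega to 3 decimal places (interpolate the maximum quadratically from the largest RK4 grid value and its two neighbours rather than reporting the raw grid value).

t=0.000: state=(2.010, -1.190)
step 1 (dt=0.01): k1=(-1.190, -3.014), k2=(-1.205, -3.013), k3=(-1.205, -3.014), k4=(-1.220, -3.013); state += dt/6·(k1+2k2+2k3+k4)
t=0.010: state=(1.998, -1.220)
t=0.020: state=(1.986, -1.250)
t=0.030: state=(1.973, -1.280)
continuing one RK4 step at a time; state shown every 20 steps (Δt=0.2):
t=0.200: state=(1.712, -1.789)
t=0.400: state=(1.298, -2.336)
t=0.600: state=(0.790, -2.700)
t=0.800: state=(0.241, -2.715)
t=1.000: state=(-0.269, -2.323)
t=1.200: state=(-0.668, -1.635)
t=1.400: state=(-0.916, -0.836)
t=1.600: state=(-1.004, -0.061)
t=1.800: state=(-0.947, 0.614)
t=2.000: state=(-0.769, 1.137)
t=2.200: state=(-0.506, 1.457)
t=2.400: state=(-0.202, 1.532)
t=2.600: state=(0.091, 1.362)
t=2.800: state=(0.329, 1.002)
t=3.000: state=(0.485, 0.542)
t=3.200: state=(0.545, 0.068)
t=3.400: state=(0.516, -0.350)
t=3.600: state=(0.413, -0.662)
t=3.800: state=(0.260, -0.836)
t=4.000: state=(0.088, -0.859)
t=4.200: state=(-0.074, -0.744)
t=4.400: state=(-0.203, -0.528)
t=4.600: state=(-0.282, -0.260)
t=4.800: state=(-0.306, 0.011)
t=4.840: state=(-0.305, 0.062)
largest grid value and its neighbours: omega(2.350)=1.53676, omega(2.360)=1.53699, omega(2.370)=1.53658
parabola through these three points peaks at t≈2.359 with omega≈1.53700

max omega = 1.537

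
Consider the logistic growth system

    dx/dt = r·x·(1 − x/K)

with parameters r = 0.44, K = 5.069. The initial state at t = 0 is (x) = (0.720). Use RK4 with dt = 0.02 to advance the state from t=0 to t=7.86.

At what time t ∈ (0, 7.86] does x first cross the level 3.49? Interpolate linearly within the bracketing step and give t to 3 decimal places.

t=0.000: state=(0.720)
step 1 (dt=0.02): k1=(0.272), k2=(0.273), k3=(0.273), k4=(0.274); state += dt/6·(k1+2k2+2k3+k4)
t=0.020: state=(0.725)
t=0.040: state=(0.731)
t=0.060: state=(0.736)
continuing one RK4 step at a time; state shown every 25 steps (Δt=0.5):
t=0.500: state=(0.867)
t=1.000: state=(1.037)
t=1.500: state=(1.230)
t=2.000: state=(1.446)
t=2.500: state=(1.684)
t=3.000: state=(1.939)
t=3.500: state=(2.209)
t=4.000: state=(2.486)
t=4.500: state=(2.764)
t=5.000: state=(3.037)
t=5.500: state=(3.298)
t=5.880: state=(3.485)
next step: t=5.900: state=(3.495) — x has crossed 3.49
linear interpolation between t=5.880 (3.48526) and t=5.900 (3.49482) → t≈5.890

t = 5.890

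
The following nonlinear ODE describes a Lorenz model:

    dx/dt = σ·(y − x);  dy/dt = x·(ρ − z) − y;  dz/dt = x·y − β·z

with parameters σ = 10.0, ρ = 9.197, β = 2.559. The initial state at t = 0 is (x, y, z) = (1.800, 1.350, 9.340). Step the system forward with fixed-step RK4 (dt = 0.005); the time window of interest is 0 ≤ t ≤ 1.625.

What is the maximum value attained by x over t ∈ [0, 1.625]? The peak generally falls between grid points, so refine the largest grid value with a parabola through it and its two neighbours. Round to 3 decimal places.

t=0.000: state=(1.800, 1.350, 9.340)
step 1 (dt=0.005): k1=(-4.500, -1.607, -21.471), k2=(-4.428, -1.506, -21.356), k3=(-4.427, -1.507, -21.356), k4=(-4.354, -1.407, -21.241); state += dt/6·(k1+2k2+2k3+k4)
t=0.005: state=(1.778, 1.342, 9.233)
t=0.010: state=(1.756, 1.336, 9.128)
t=0.015: state=(1.736, 1.330, 9.023)
continuing one RK4 step at a time; state shown every 20 steps (Δt=0.1):
t=0.100: state=(1.501, 1.351, 7.421)
t=0.200: state=(1.481, 1.582, 5.934)
t=0.300: state=(1.691, 2.008, 4.843)
t=0.400: state=(2.122, 2.673, 4.142)
t=0.500: state=(2.808, 3.637, 3.894)
t=0.600: state=(3.785, 4.903, 4.266)
t=0.700: state=(4.997, 6.256, 5.499)
t=0.800: state=(6.143, 7.070, 7.618)
t=0.900: state=(6.639, 6.627, 9.874)
t=1.000: state=(6.114, 5.152, 11.006)
t=1.100: state=(4.959, 3.741, 10.667)
t=1.200: state=(3.877, 2.989, 9.533)
t=1.300: state=(3.224, 2.803, 8.262)
t=1.400: state=(3.007, 2.977, 7.176)
t=1.500: state=(3.133, 3.402, 6.412)
t=1.600: state=(3.524, 4.026, 6.053)
t=1.625: state=(3.656, 4.207, 6.035)
largest grid value and its neighbours: x(0.895)=6.63789, x(0.900)=6.63870, x(0.905)=6.63676
parabola through these three points peaks at t≈0.899 with x≈6.63876

max x = 6.639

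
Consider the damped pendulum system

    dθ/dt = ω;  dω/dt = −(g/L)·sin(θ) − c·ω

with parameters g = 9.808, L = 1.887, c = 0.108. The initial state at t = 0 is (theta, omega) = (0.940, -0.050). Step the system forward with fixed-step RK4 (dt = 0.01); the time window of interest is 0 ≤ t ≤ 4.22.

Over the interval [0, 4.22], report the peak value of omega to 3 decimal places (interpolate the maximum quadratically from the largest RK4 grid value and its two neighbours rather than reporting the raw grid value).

max omega = 1.843

t=0.000: state=(0.940, -0.050)
step 1 (dt=0.01): k1=(-0.050, -4.192), k2=(-0.071, -4.189), k3=(-0.071, -4.189), k4=(-0.092, -4.185); state += dt/6·(k1+2k2+2k3+k4)
t=0.010: state=(0.939, -0.092)
t=0.020: state=(0.938, -0.134)
t=0.030: state=(0.937, -0.175)
continuing one RK4 step at a time; state shown every 20 steps (Δt=0.2):
t=0.200: state=(0.848, -0.859)
t=0.400: state=(0.606, -1.530)
t=0.600: state=(0.254, -1.929)
t=0.800: state=(-0.140, -1.946)
t=1.000: state=(-0.498, -1.576)
t=1.200: state=(-0.753, -0.933)
t=1.400: state=(-0.863, -0.161)
t=1.600: state=(-0.817, 0.617)
t=1.800: state=(-0.623, 1.289)
t=2.000: state=(-0.316, 1.732)
t=2.200: state=(0.046, 1.833)
t=2.400: state=(0.392, 1.566)
t=2.600: state=(0.654, 1.012)
t=2.800: state=(0.787, 0.303)
t=3.000: state=(0.773, -0.435)
t=3.200: state=(0.618, -1.093)
t=3.400: state=(0.349, -1.553)
t=3.600: state=(0.017, -1.708)
t=3.800: state=(-0.311, -1.518)
t=4.000: state=(-0.570, -1.040)
t=4.200: state=(-0.716, -0.393)
t=4.220: state=(-0.723, -0.324)
largest grid value and its neighbours: omega(2.140)=1.84231, omega(2.150)=1.84317, omega(2.160)=1.84306
parabola through these three points peaks at t≈2.154 with omega≈1.84324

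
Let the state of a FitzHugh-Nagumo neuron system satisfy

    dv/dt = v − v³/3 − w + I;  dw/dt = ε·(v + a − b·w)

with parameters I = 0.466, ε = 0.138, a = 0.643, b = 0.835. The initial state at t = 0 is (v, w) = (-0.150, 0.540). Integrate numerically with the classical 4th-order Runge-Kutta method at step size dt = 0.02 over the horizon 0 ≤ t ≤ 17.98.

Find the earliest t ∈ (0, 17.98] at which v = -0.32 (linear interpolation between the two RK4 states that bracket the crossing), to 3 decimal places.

t=0.000: state=(-0.150, 0.540)
step 1 (dt=0.02): k1=(-0.223, 0.006), k2=(-0.225, 0.005), k3=(-0.225, 0.005), k4=(-0.227, 0.005); state += dt/6·(k1+2k2+2k3+k4)
t=0.020: state=(-0.155, 0.540)
t=0.040: state=(-0.159, 0.540)
t=0.060: state=(-0.164, 0.540)
t=0.560: state=(-0.315, 0.537)
next step: t=0.580: state=(-0.323, 0.537) — v has crossed -0.32
linear interpolation between t=0.560 (-0.31511) and t=0.580 (-0.32269) → t≈0.573

t = 0.573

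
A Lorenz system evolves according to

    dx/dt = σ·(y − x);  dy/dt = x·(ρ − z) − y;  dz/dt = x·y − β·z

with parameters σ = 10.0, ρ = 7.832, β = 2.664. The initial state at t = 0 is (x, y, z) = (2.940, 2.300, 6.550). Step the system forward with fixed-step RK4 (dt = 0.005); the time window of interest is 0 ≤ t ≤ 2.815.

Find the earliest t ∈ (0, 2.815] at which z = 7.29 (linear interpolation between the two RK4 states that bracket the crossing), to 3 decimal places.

t = 0.718

t=0.000: state=(2.940, 2.300, 6.550)
step 1 (dt=0.005): k1=(-6.400, 1.469, -10.687), k2=(-6.203, 1.523, -10.642), k3=(-6.207, 1.523, -10.641), k4=(-6.013, 1.576, -10.595); state += dt/6·(k1+2k2+2k3+k4)
t=0.005: state=(2.909, 2.308, 6.497)
t=0.010: state=(2.880, 2.316, 6.444)
t=0.015: state=(2.853, 2.324, 6.392)
continuing one RK4 step at a time; state shown every 20 steps (Δt=0.1):
t=0.100: state=(2.615, 2.543, 5.594)
t=0.200: state=(2.713, 2.956, 4.923)
t=0.300: state=(3.069, 3.526, 4.593)
t=0.400: state=(3.608, 4.217, 4.658)
t=0.500: state=(4.256, 4.919, 5.160)
t=0.600: state=(4.878, 5.425, 6.055)
t=0.700: state=(5.280, 5.507, 7.113)
t=0.715: state=(5.309, 5.475, 7.262)
next step: t=0.720: state=(5.317, 5.463, 7.310) — z has crossed 7.29
linear interpolation between t=0.715 (7.26209) and t=0.720 (7.31033) → t≈0.718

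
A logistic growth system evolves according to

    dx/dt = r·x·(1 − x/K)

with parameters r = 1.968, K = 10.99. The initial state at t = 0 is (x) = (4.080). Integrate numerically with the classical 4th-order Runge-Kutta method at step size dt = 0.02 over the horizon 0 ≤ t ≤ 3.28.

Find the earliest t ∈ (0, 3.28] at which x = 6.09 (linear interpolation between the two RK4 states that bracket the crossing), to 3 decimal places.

t = 0.378

t=0.000: state=(4.080)
step 1 (dt=0.02): k1=(5.049), k2=(5.074), k3=(5.074), k4=(5.098); state += dt/6·(k1+2k2+2k3+k4)
t=0.020: state=(4.181)
t=0.040: state=(4.284)
t=0.060: state=(4.387)
continuing one RK4 step at a time; state shown every 10 steps (Δt=0.2):
t=0.200: state=(5.129)
t=0.360: state=(5.993)
next step: t=0.380: state=(6.100) — x has crossed 6.09
linear interpolation between t=0.360 (5.99260) and t=0.380 (6.09965) → t≈0.378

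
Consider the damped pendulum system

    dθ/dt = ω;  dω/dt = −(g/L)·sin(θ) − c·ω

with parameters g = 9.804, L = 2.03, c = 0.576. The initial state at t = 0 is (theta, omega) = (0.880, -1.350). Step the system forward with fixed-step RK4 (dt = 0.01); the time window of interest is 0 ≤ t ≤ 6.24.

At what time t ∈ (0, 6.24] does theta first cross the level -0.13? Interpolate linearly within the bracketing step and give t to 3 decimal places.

t=0.000: state=(0.880, -1.350)
step 1 (dt=0.01): k1=(-1.350, -2.945), k2=(-1.365, -2.915), k3=(-1.365, -2.915), k4=(-1.379, -2.886); state += dt/6·(k1+2k2+2k3+k4)
t=0.010: state=(0.866, -1.379)
t=0.020: state=(0.852, -1.408)
t=0.030: state=(0.838, -1.436)
continuing one RK4 step at a time; state shown every 25 steps (Δt=0.25):
t=0.250: state=(0.468, -1.871)
t=0.500: state=(-0.011, -1.866)
t=0.560: state=(-0.121, -1.783)
next step: t=0.570: state=(-0.138, -1.767) — theta has crossed -0.13
linear interpolation between t=0.560 (-0.12061) and t=0.570 (-0.13836) → t≈0.565

t = 0.565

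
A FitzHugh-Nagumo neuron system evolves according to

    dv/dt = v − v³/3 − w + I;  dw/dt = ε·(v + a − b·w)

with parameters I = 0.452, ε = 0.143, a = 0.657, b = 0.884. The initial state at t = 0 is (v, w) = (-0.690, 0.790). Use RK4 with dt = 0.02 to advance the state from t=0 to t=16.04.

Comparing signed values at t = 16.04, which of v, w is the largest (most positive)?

largest component: v

t=0.000: state=(-0.690, 0.790)
step 1 (dt=0.02): k1=(-0.918, -0.105), k2=(-0.922, -0.106), k3=(-0.922, -0.106), k4=(-0.926, -0.107); state += dt/6·(k1+2k2+2k3+k4)
t=0.020: state=(-0.708, 0.788)
t=0.040: state=(-0.727, 0.786)
t=0.060: state=(-0.746, 0.784)
continuing one RK4 step at a time; state shown every 50 steps (Δt=1):
t=1.000: state=(-1.529, 0.629)
t=2.000: state=(-1.719, 0.419)
t=3.000: state=(-1.659, 0.230)
t=4.000: state=(-1.567, 0.074)
t=5.000: state=(-1.473, -0.051)
t=6.000: state=(-1.378, -0.148)
t=7.000: state=(-1.284, -0.221)
t=8.000: state=(-1.189, -0.272)
t=9.000: state=(-1.092, -0.305)
t=10.000: state=(-0.990, -0.320)
t=11.000: state=(-0.879, -0.319)
t=12.000: state=(-0.748, -0.303)
t=13.000: state=(-0.576, -0.268)
t=14.000: state=(-0.302, -0.208)
t=15.000: state=(0.251, -0.103)
t=16.000: state=(1.252, 0.098)
t=16.040: state=(1.290, 0.108)
compare at T: v=1.290, w=0.108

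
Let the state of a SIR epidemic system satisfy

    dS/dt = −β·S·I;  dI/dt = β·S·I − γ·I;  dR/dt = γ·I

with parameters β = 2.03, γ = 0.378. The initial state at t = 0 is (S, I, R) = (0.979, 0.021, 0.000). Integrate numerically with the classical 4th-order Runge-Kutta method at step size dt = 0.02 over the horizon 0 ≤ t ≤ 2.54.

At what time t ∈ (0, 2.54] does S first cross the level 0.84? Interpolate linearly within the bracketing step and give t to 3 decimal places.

t = 1.218

t=0.000: state=(0.979, 0.021, 0.000)
step 1 (dt=0.02): k1=(-0.042, 0.034, 0.008), k2=(-0.042, 0.034, 0.008), k3=(-0.042, 0.034, 0.008), k4=(-0.043, 0.035, 0.008); state += dt/6·(k1+2k2+2k3+k4)
t=0.020: state=(0.978, 0.022, 0.000)
t=0.040: state=(0.977, 0.022, 0.000)
t=0.060: state=(0.976, 0.023, 0.001)
continuing one RK4 step at a time; state shown every 5 steps (Δt=0.1):
t=0.100: state=(0.974, 0.025, 0.001)
t=0.200: state=(0.969, 0.029, 0.002)
t=0.300: state=(0.963, 0.034, 0.003)
t=0.400: state=(0.956, 0.040, 0.004)
t=0.500: state=(0.948, 0.046, 0.006)
t=0.600: state=(0.938, 0.054, 0.008)
t=0.700: state=(0.927, 0.063, 0.010)
t=0.800: state=(0.914, 0.073, 0.013)
t=0.900: state=(0.900, 0.084, 0.016)
t=1.000: state=(0.883, 0.097, 0.019)
t=1.100: state=(0.865, 0.112, 0.023)
t=1.200: state=(0.844, 0.128, 0.028)
next step: t=1.220: state=(0.840, 0.132, 0.029) — S has crossed 0.84
linear interpolation between t=1.200 (0.84406) and t=1.220 (0.83962) → t≈1.218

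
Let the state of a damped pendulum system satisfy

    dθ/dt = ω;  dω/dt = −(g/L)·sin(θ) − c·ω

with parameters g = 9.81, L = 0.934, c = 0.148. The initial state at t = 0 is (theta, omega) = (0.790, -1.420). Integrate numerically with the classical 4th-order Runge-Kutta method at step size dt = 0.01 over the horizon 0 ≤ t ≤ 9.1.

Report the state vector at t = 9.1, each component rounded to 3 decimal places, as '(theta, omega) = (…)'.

(theta, omega) = (-0.279, 1.173)

t=0.000: state=(0.790, -1.420)
step 1 (dt=0.01): k1=(-1.420, -7.251), k2=(-1.456, -7.193), k3=(-1.456, -7.191), k4=(-1.492, -7.132); state += dt/6·(k1+2k2+2k3+k4)
t=0.010: state=(0.775, -1.492)
t=0.020: state=(0.760, -1.563)
t=0.030: state=(0.744, -1.632)
continuing one RK4 step at a time; state shown every 50 steps (Δt=0.5):
t=0.500: state=(-0.417, -2.357)
t=1.000: state=(-0.753, 1.203)
t=1.500: state=(0.353, 2.253)
t=2.000: state=(0.708, -1.052)
t=2.500: state=(-0.310, -2.124)
t=3.000: state=(-0.660, 0.952)
t=3.500: state=(0.283, 1.984)
t=4.000: state=(0.611, -0.890)
t=4.500: state=(-0.267, -1.838)
t=5.000: state=(-0.563, 0.856)
t=5.500: state=(0.258, 1.692)
t=6.000: state=(0.515, -0.840)
t=6.500: state=(-0.255, -1.547)
t=7.000: state=(-0.469, 0.836)
t=7.500: state=(0.255, 1.404)
t=8.000: state=(0.424, -0.840)
t=8.500: state=(-0.257, -1.265)
t=9.000: state=(-0.381, 0.845)
t=9.100: state=(-0.279, 1.173)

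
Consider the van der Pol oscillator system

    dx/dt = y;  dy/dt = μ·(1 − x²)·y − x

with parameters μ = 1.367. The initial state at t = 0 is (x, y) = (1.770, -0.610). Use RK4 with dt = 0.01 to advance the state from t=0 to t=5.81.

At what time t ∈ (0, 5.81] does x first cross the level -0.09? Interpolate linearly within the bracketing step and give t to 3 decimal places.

t=0.000: state=(1.770, -0.610)
step 1 (dt=0.01): k1=(-0.610, 0.009), k2=(-0.610, 0.002), k3=(-0.610, 0.003), k4=(-0.610, -0.003); state += dt/6·(k1+2k2+2k3+k4)
t=0.010: state=(1.764, -0.610)
t=0.020: state=(1.758, -0.610)
t=0.030: state=(1.752, -0.610)
continuing one RK4 step at a time; state shown every 20 steps (Δt=0.2):
t=0.200: state=(1.647, -0.628)
t=0.400: state=(1.517, -0.677)
t=0.600: state=(1.374, -0.754)
t=0.800: state=(1.213, -0.864)
t=1.000: state=(1.025, -1.023)
t=1.200: state=(0.799, -1.257)
t=1.400: state=(0.514, -1.608)
t=1.600: state=(0.144, -2.121)
t=1.700: state=(-0.083, -2.434)
next step: t=1.710: state=(-0.108, -2.466) — x has crossed -0.09
linear interpolation between t=1.700 (-0.08324) and t=1.710 (-0.10774) → t≈1.703

t = 1.703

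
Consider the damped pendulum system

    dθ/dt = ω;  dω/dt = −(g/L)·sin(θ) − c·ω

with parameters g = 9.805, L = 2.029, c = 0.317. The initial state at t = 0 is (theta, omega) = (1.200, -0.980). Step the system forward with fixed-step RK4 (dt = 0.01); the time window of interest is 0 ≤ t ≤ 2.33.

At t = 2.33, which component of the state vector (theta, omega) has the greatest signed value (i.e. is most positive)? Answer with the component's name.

largest component: omega

t=0.000: state=(1.200, -0.980)
step 1 (dt=0.01): k1=(-0.980, -4.193), k2=(-1.001, -4.178), k3=(-1.001, -4.178), k4=(-1.022, -4.162); state += dt/6·(k1+2k2+2k3+k4)
t=0.010: state=(1.190, -1.022)
t=0.020: state=(1.180, -1.063)
t=0.030: state=(1.169, -1.104)
continuing one RK4 step at a time; state shown every 10 steps (Δt=0.1):
t=0.100: state=(1.082, -1.382)
t=0.200: state=(0.925, -1.740)
t=0.300: state=(0.736, -2.037)
t=0.400: state=(0.520, -2.253)
t=0.500: state=(0.288, -2.370)
t=0.600: state=(0.050, -2.375)
t=0.700: state=(-0.183, -2.269)
t=0.800: state=(-0.400, -2.061)
t=0.900: state=(-0.592, -1.769)
t=1.000: state=(-0.752, -1.417)
t=1.100: state=(-0.874, -1.026)
t=1.200: state=(-0.957, -0.616)
t=1.300: state=(-0.997, -0.201)
t=1.400: state=(-0.997, 0.205)
t=1.500: state=(-0.957, 0.594)
t=1.600: state=(-0.879, 0.954)
t=1.700: state=(-0.767, 1.274)
t=1.800: state=(-0.626, 1.540)
t=1.900: state=(-0.462, 1.738)
t=2.000: state=(-0.281, 1.857)
t=2.100: state=(-0.093, 1.887)
t=2.200: state=(0.093, 1.828)
t=2.300: state=(0.269, 1.684)
t=2.330: state=(0.319, 1.627)
compare at T: theta=0.319, omega=1.627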